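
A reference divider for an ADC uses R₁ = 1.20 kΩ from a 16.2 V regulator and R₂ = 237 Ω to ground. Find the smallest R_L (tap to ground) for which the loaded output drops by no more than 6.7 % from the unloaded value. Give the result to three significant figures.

R_L(min) ≈ 2.76 kΩ

Output resistance R_th = R₁‖R₂ = (1200 × 237)/1437 = 197.9 Ω.
The fractional drop is R_th/(R_th + R_L); requiring this ≤ 0.0670 gives R_L ≥ R_th(1/0.0670 − 1) = 197.9 × 13.93 = 2.76 kΩ.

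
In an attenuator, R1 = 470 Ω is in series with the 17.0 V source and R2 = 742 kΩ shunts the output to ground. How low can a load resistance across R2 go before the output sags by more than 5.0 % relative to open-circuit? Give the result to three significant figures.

Output resistance R_th = R1‖R2 = (470 × 742000)/742500 = 469.7 Ω.
The fractional drop is R_th/(R_th + R_L); requiring this ≤ 0.0500 gives R_L ≥ R_th(1/0.0500 − 1) = 469.7 × 19.00 = 8.92 kΩ.

R_L(min) ≈ 8.92 kΩ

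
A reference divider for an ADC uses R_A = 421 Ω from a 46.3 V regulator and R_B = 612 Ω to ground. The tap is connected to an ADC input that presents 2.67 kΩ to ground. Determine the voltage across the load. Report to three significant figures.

V_out ≈ 25.1 V

The load sits in parallel with R_B: R_B‖R_L = (612 × 2670) / (612 + 2670) = 497.9 Ω.
V_out = 46.3 × 497.9 / (421 + 497.9) = 46.3 × 497.9/918.9 = 25.1 V.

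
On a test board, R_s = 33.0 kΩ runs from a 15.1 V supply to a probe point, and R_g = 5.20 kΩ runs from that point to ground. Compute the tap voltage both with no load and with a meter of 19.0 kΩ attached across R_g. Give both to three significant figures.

Unloaded: 2.06 V; loaded: 1.66 V

Open-circuit: V = 15.1 × 5.20/(33.0 + 5.20) = 2.06 V.
With the load, R_g becomes R_g‖R_L = 4.083 kΩ, so V = 15.1 × 4.083/37.08 = 1.66 V.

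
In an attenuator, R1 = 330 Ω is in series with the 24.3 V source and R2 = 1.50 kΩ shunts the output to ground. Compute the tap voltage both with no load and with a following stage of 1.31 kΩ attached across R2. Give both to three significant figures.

Unloaded: 19.9 V; loaded: 16.5 V

Open-circuit: V = 24.3 × 1500/(330 + 1500) = 19.9 V.
With the load, R2 becomes R2‖R_L = 699.3 Ω, so V = 24.3 × 699.3/1029 = 16.5 V.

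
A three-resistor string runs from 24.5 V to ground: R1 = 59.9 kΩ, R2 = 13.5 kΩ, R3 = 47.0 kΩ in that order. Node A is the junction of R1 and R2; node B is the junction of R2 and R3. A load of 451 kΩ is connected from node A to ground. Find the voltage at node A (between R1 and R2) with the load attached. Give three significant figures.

V ≈ 11.5 V

Below node A the series string R2+R3 = 60.50 kΩ sits in parallel with the 451 kΩ load: 53.34 kΩ.
V_A = 24.5 × 53.34/(59.9 + 53.34) = 11.5 V.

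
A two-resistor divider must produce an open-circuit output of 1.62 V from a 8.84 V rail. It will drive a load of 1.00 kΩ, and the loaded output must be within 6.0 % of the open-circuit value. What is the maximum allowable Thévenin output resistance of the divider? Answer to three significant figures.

R_th ≤ 63.8 Ω

Loading drop = R_th/(R_th + R_L) ≤ 0.0600, so R_th ≤ R_L · ε/(1−ε) = 1.00 kΩ × 0.0600/0.9400 = 63.8 Ω.
(Any R1, R2 with R2/(R1+R2) = 0.183 and R1‖R2 ≤ 63.8 Ω will meet the spec.)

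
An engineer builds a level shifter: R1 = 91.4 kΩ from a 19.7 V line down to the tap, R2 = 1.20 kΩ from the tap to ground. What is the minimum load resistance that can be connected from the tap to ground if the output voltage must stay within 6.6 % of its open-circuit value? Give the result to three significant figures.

R_L(min) ≈ 16.8 kΩ

Output resistance R_th = R1‖R2 = (91.4 × 1.20)/92.60 = 1.184 kΩ.
The fractional drop is R_th/(R_th + R_L); requiring this ≤ 0.0660 gives R_L ≥ R_th(1/0.0660 − 1) = 1.184 × 14.15 = 16.8 kΩ.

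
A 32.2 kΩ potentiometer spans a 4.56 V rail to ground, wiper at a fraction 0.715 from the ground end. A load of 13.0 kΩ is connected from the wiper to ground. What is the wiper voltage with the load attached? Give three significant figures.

The wiper splits the pot into (1−α)R = 9.177 kΩ above and αR = 23.02 kΩ below.
Lower section ‖ load = 8.309 kΩ.
V_wiper = 4.56 × 8.309/(9.177 + 8.309) = 2.17 V.

V ≈ 2.17 V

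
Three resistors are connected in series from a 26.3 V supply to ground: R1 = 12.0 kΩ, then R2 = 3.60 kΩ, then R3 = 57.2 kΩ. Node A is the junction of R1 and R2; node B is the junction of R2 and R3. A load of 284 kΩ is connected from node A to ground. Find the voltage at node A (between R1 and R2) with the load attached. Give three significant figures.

V ≈ 21.2 V

Below node A the series string R2+R3 = 60.80 kΩ sits in parallel with the 284 kΩ load: 50.08 kΩ.
V_A = 26.3 × 50.08/(12.0 + 50.08) = 21.2 V.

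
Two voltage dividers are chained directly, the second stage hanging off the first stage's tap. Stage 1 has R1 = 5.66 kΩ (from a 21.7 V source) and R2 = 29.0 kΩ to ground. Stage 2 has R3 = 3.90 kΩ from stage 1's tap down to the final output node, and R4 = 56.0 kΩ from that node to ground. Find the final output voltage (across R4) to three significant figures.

V_out ≈ 15.7 V

Stage 2 presents R3+R4 = 59.90 kΩ as a load on stage 1's tap.
Stage 1's lower leg becomes R2‖(R3+R4) = 19.54 kΩ, so V_mid = 21.7 × 19.54/25.20 = 16.83 V.
Stage 2 is itself unloaded: V_out = V_mid × R4/(R3+R4) = 16.83 × 56.0/59.90 = 15.7 V.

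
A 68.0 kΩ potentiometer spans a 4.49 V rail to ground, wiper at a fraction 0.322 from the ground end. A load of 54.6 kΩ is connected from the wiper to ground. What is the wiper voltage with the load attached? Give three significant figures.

V ≈ 1.14 V

The wiper splits the pot into (1−α)R = 46.10 kΩ above and αR = 21.90 kΩ below.
Lower section ‖ load = 15.63 kΩ.
V_wiper = 4.49 × 15.63/(46.10 + 15.63) = 1.14 V.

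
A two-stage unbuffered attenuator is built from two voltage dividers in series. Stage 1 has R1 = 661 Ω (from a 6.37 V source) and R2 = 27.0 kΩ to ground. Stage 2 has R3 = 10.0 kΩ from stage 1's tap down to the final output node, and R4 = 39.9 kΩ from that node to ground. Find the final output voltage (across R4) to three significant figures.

V_out ≈ 4.91 V

Stage 2 presents R3+R4 = 49900 Ω as a load on stage 1's tap.
Stage 1's lower leg becomes R2‖(R3+R4) = 17520 Ω, so V_mid = 6.37 × 17520/18180 = 6.138 V.
Stage 2 is itself unloaded: V_out = V_mid × R4/(R3+R4) = 6.138 × 39900/49900 = 4.91 V.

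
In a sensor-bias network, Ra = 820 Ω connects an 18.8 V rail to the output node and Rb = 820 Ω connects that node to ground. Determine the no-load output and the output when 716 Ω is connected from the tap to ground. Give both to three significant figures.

Open-circuit: V = 18.8 × 820/(820 + 820) = 9.40 V.
With the load, Rb becomes Rb‖R_L = 382.2 Ω, so V = 18.8 × 382.2/1202 = 5.98 V.

Unloaded: 9.40 V; loaded: 5.98 V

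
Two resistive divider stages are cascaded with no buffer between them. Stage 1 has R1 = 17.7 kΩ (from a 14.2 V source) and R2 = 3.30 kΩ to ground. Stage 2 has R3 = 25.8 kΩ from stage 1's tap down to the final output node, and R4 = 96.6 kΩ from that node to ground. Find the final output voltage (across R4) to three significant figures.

Stage 2 presents R3+R4 = 122.4 kΩ as a load on stage 1's tap.
Stage 1's lower leg becomes R2‖(R3+R4) = 3.213 kΩ, so V_mid = 14.2 × 3.213/20.91 = 2.182 V.
Stage 2 is itself unloaded: V_out = V_mid × R4/(R3+R4) = 2.182 × 96.6/122.4 = 1.72 V.

V_out ≈ 1.72 V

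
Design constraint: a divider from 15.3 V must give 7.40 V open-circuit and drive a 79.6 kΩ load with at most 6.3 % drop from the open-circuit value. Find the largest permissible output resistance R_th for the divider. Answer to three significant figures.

Loading drop = R_th/(R_th + R_L) ≤ 0.0630, so R_th ≤ R_L · ε/(1−ε) = 79.6 kΩ × 0.0630/0.9370 = 5.35 kΩ.
(Any R1, R2 with R2/(R1+R2) = 0.484 and R1‖R2 ≤ 5.35 kΩ will meet the spec.)

R_th ≤ 5.35 kΩ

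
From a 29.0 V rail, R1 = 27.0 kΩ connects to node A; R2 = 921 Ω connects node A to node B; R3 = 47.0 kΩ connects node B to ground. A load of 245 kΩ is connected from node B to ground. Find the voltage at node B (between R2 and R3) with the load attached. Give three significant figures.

V ≈ 17.0 V

At node B, R3 is in parallel with the load: R3‖R_L = 39430 Ω.
Below node A the resistance is R2 + (R3‖R_L) = 40360 Ω, so V_A = 29.0 × 40360/67360 = 17.38 V.
Then V_B = V_A × (R3‖R_L)/(R2 + R3‖R_L) = 17.38 × 39430/40360 = 17.0 V.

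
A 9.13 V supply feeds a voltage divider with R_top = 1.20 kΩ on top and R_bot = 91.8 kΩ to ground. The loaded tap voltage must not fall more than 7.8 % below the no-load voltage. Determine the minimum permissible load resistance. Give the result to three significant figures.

R_L(min) ≈ 14.0 kΩ

Output resistance R_th = R_top‖R_bot = (1.20 × 91.8)/93.00 = 1.185 kΩ.
The fractional drop is R_th/(R_th + R_L); requiring this ≤ 0.0780 gives R_L ≥ R_th(1/0.0780 − 1) = 1.185 × 11.82 = 14.0 kΩ.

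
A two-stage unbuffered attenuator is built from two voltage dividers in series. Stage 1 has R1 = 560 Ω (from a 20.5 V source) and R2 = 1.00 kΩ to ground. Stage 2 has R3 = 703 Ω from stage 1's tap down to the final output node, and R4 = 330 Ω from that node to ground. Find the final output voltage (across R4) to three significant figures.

V_out ≈ 3.12 V

Stage 2 presents R3+R4 = 1033 Ω as a load on stage 1's tap.
Stage 1's lower leg becomes R2‖(R3+R4) = 508.1 Ω, so V_mid = 20.5 × 508.1/1068 = 9.752 V.
Stage 2 is itself unloaded: V_out = V_mid × R4/(R3+R4) = 9.752 × 330/1033 = 3.12 V.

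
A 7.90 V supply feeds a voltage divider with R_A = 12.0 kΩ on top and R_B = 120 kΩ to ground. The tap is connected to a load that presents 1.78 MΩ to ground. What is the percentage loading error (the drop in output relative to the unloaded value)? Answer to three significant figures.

0.609 %

The divider's output (Thévenin) resistance is R_A‖R_B = 10.91 kΩ.
Fractional drop under load = R_th/(R_th + R_L) = 10.91 / (10.91 + 1780) = 0.006091.
So the output falls by 0.609 %.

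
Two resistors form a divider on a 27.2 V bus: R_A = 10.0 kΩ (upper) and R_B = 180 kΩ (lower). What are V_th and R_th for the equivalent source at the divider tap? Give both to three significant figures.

V_th = 25.8 V, R_th = 9.47 kΩ

V_th is the open-circuit tap voltage: 27.2 × 180/(10.0 + 180) = 25.8 V.
With the supply zeroed, R_A and R_B appear in parallel from the tap: R_th = R_A‖R_B = (10.0 × 180)/190.0 = 9.47 kΩ.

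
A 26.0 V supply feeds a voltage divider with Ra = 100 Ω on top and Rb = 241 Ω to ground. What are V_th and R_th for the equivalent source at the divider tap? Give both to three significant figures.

V_th is the open-circuit tap voltage: 26.0 × 241/(100 + 241) = 18.4 V.
With the supply zeroed, Ra and Rb appear in parallel from the tap: R_th = Ra‖Rb = (100 × 241)/341.0 = 70.7 Ω.

V_th = 18.4 V, R_th = 70.7 Ω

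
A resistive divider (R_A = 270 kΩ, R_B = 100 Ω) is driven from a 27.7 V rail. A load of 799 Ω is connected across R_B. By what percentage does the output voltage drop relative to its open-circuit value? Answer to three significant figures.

The divider's output (Thévenin) resistance is R_A‖R_B = 99.96 Ω.
Fractional drop under load = R_th/(R_th + R_L) = 99.96 / (99.96 + 799) = 0.1112.
So the output falls by 11.1 %.

11.1 %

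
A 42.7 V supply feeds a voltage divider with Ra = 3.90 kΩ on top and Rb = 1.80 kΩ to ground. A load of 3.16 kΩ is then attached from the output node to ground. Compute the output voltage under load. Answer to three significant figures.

The load sits in parallel with Rb: Rb‖R_L = (1.80 × 3.16) / (1.80 + 3.16) = 1.147 kΩ.
V_out = 42.7 × 1.147 / (3.90 + 1.147) = 42.7 × 1.147/5.047 = 9.70 V.
(Unloaded it would have been 13.5 V.)

V_out ≈ 9.70 V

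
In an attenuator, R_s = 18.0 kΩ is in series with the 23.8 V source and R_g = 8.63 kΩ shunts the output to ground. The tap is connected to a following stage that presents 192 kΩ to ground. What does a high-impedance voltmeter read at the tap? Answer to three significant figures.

V_out ≈ 7.49 V

The load sits in parallel with R_g: R_g‖R_L = (8.63 × 192) / (8.63 + 192) = 8.259 kΩ.
V_out = 23.8 × 8.259 / (18.0 + 8.259) = 23.8 × 8.259/26.26 = 7.49 V.
(Unloaded it would have been 7.71 V.)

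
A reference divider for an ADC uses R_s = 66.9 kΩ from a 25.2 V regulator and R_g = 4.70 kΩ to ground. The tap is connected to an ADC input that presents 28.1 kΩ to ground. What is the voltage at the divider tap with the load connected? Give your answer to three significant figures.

V_out ≈ 1.43 V

The load sits in parallel with R_g: R_g‖R_L = (4.70 × 28.1) / (4.70 + 28.1) = 4.027 kΩ.
V_out = 25.2 × 4.027 / (66.9 + 4.027) = 25.2 × 4.027/70.93 = 1.43 V.
(Unloaded it would have been 1.65 V.)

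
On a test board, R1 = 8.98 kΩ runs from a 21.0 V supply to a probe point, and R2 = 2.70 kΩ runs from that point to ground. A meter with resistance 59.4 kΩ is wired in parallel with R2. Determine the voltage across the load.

V_out ≈ 4.69 V

The load sits in parallel with R2: R2‖R_L = (2.70 × 59.4) / (2.70 + 59.4) = 2.583 kΩ.
V_out = 21.0 × 2.583 / (8.98 + 2.583) = 21.0 × 2.583/11.56 = 4.69 V.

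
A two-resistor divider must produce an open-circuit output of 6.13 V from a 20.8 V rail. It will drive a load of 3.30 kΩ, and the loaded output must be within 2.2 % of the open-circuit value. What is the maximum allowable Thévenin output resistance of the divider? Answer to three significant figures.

Loading drop = R_th/(R_th + R_L) ≤ 0.0220, so R_th ≤ R_L · ε/(1−ε) = 3.30 kΩ × 0.0220/0.9780 = 74.2 Ω.
(Any R1, R2 with R2/(R1+R2) = 0.295 and R1‖R2 ≤ 74.2 Ω will meet the spec.)

R_th ≤ 74.2 Ω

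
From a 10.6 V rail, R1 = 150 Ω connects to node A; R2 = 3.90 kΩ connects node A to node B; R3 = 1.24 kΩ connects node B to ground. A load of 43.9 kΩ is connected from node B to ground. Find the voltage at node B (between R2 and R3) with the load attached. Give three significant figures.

V ≈ 2.43 V

At node B, R3 is in parallel with the load: R3‖R_L = 1206 Ω.
Below node A the resistance is R2 + (R3‖R_L) = 5106 Ω, so V_A = 10.6 × 5106/5256 = 10.30 V.
Then V_B = V_A × (R3‖R_L)/(R2 + R3‖R_L) = 10.30 × 1206/5106 = 2.43 V.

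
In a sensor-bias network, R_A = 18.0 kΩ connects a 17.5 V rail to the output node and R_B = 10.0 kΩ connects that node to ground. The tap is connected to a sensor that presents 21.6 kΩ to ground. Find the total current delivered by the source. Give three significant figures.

R_B‖R_L = 6.835 kΩ, so the source sees R_A + R_B‖R_L = 24.84 kΩ.
I = 17.5 V / 24.84 kΩ = 0.705 mA.

I ≈ 0.705 mA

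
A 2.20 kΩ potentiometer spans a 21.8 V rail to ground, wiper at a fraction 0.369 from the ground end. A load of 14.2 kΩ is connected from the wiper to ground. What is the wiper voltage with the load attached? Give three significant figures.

The wiper splits the pot into (1−α)R = 1388 Ω above and αR = 811.8 Ω below.
Lower section ‖ load = 767.9 Ω.
V_wiper = 21.8 × 767.9/(1388 + 767.9) = 7.76 V.

V ≈ 7.76 V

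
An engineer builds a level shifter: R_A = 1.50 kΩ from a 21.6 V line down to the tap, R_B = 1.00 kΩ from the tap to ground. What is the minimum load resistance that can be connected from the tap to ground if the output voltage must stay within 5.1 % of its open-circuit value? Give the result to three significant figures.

R_L(min) ≈ 11.2 kΩ

Output resistance R_th = R_A‖R_B = (1500 × 1000)/2500 = 600.0 Ω.
The fractional drop is R_th/(R_th + R_L); requiring this ≤ 0.0510 gives R_L ≥ R_th(1/0.0510 − 1) = 600.0 × 18.61 = 11.2 kΩ.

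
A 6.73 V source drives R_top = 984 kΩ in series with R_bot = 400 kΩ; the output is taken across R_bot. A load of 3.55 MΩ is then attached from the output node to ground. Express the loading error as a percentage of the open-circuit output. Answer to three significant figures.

7.42 %

The divider's output (Thévenin) resistance is R_top‖R_bot = 284.4 kΩ.
Fractional drop under load = R_th/(R_th + R_L) = 284.4 / (284.4 + 3550) = 0.07417.
So the output falls by 7.42 %.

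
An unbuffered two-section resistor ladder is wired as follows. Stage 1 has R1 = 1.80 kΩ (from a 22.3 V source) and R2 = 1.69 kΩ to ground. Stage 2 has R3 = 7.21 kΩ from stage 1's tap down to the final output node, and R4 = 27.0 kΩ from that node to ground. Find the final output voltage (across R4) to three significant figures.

V_out ≈ 8.31 V

Stage 2 presents R3+R4 = 34.21 kΩ as a load on stage 1's tap.
Stage 1's lower leg becomes R2‖(R3+R4) = 1.610 kΩ, so V_mid = 22.3 × 1.610/3.410 = 10.53 V.
Stage 2 is itself unloaded: V_out = V_mid × R4/(R3+R4) = 10.53 × 27.0/34.21 = 8.31 V.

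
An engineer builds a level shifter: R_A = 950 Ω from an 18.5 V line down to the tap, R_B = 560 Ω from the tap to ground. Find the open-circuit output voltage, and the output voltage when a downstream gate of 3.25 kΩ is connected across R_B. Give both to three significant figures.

Unloaded: 6.86 V; loaded: 6.19 V

Open-circuit: V = 18.5 × 560/(950 + 560) = 6.86 V.
With the load, R_B becomes R_B‖R_L = 477.7 Ω, so V = 18.5 × 477.7/1428 = 6.19 V.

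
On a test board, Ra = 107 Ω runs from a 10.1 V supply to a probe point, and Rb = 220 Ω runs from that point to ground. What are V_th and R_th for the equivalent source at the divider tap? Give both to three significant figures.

V_th = 6.80 V, R_th = 72.0 Ω

V_th is the open-circuit tap voltage: 10.1 × 220/(107 + 220) = 6.80 V.
With the supply zeroed, Ra and Rb appear in parallel from the tap: R_th = Ra‖Rb = (107 × 220)/327.0 = 72.0 Ω.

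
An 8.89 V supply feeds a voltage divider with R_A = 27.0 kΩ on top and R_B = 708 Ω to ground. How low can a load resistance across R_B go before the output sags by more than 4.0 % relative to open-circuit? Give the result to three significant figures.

R_L(min) ≈ 16.6 kΩ

Output resistance R_th = R_A‖R_B = (27000 × 708)/27710 = 689.9 Ω.
The fractional drop is R_th/(R_th + R_L); requiring this ≤ 0.0400 gives R_L ≥ R_th(1/0.0400 − 1) = 689.9 × 24.00 = 16.6 kΩ.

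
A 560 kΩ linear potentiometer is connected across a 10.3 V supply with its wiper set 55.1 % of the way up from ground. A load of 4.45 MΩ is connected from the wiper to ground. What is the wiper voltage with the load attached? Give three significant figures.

The wiper splits the pot into (1−α)R = 251.4 kΩ above and αR = 308.6 kΩ below.
Lower section ‖ load = 288.6 kΩ.
V_wiper = 10.3 × 288.6/(251.4 + 288.6) = 5.50 V.

V ≈ 5.50 V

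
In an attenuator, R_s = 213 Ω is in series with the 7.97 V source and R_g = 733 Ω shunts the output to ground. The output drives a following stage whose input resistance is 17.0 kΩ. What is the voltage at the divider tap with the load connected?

V_out ≈ 6.12 V

The load sits in parallel with R_g: R_g‖R_L = (733 × 17000) / (733 + 17000) = 702.7 Ω.
V_out = 7.97 × 702.7 / (213 + 702.7) = 7.97 × 702.7/915.7 = 6.12 V.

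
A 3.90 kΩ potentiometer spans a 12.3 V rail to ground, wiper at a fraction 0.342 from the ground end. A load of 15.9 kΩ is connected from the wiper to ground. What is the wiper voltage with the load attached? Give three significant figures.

The wiper splits the pot into (1−α)R = 2.566 kΩ above and αR = 1.334 kΩ below.
Lower section ‖ load = 1.231 kΩ.
V_wiper = 12.3 × 1.231/(2.566 + 1.231) = 3.99 V.

V ≈ 3.99 V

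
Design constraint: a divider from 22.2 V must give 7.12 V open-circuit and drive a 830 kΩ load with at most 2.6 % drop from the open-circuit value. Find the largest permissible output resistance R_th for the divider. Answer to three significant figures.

Loading drop = R_th/(R_th + R_L) ≤ 0.0260, so R_th ≤ R_L · ε/(1−ε) = 830 kΩ × 0.0260/0.9740 = 22.2 kΩ.
(Any R1, R2 with R2/(R1+R2) = 0.321 and R1‖R2 ≤ 22.2 kΩ will meet the spec.)

R_th ≤ 22.2 kΩ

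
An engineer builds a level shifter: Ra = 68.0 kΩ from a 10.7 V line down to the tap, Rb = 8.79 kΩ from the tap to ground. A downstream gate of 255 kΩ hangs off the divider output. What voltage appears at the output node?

The load sits in parallel with Rb: Rb‖R_L = (8.79 × 255) / (8.79 + 255) = 8.497 kΩ.
V_out = 10.7 × 8.497 / (68.0 + 8.497) = 10.7 × 8.497/76.50 = 1.19 V.

V_out ≈ 1.19 V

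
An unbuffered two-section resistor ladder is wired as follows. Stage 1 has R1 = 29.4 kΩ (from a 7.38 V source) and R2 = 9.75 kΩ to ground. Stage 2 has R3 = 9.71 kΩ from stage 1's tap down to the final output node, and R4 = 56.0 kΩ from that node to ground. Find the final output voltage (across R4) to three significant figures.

Stage 2 presents R3+R4 = 65.71 kΩ as a load on stage 1's tap.
Stage 1's lower leg becomes R2‖(R3+R4) = 8.490 kΩ, so V_mid = 7.38 × 8.490/37.89 = 1.654 V.
Stage 2 is itself unloaded: V_out = V_mid × R4/(R3+R4) = 1.654 × 56.0/65.71 = 1.41 V.

V_out ≈ 1.41 V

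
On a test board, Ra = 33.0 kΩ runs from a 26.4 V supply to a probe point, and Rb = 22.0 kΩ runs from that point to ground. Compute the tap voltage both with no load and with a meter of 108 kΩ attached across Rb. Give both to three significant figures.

Unloaded: 10.6 V; loaded: 9.41 V

Open-circuit: V = 26.4 × 22.0/(33.0 + 22.0) = 10.6 V.
With the load, Rb becomes Rb‖R_L = 18.28 kΩ, so V = 26.4 × 18.28/51.28 = 9.41 V.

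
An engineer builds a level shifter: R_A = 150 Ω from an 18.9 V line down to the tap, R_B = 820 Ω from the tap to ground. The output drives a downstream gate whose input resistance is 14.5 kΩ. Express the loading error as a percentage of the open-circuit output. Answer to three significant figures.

0.867 %

The divider's output (Thévenin) resistance is R_A‖R_B = 126.8 Ω.
Fractional drop under load = R_th/(R_th + R_L) = 126.8 / (126.8 + 14500) = 0.008669.
So the output falls by 0.867 %.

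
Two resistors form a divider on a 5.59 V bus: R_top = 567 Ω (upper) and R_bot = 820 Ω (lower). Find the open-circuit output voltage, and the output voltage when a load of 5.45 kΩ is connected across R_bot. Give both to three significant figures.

Unloaded: 3.30 V; loaded: 3.11 V

Open-circuit: V = 5.59 × 820/(567 + 820) = 3.30 V.
With the load, R_bot becomes R_bot‖R_L = 712.8 Ω, so V = 5.59 × 712.8/1280 = 3.11 V.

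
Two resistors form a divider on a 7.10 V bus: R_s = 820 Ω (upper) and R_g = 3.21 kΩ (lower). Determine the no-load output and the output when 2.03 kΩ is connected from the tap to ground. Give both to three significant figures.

Unloaded: 5.66 V; loaded: 4.28 V

Open-circuit: V = 7.10 × 3210/(820 + 3210) = 5.66 V.
With the load, R_g becomes R_g‖R_L = 1244 Ω, so V = 7.10 × 1244/2064 = 4.28 V.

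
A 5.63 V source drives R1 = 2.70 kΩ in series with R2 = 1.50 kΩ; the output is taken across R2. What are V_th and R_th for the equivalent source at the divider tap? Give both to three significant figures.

V_th = 2.01 V, R_th = 964 Ω

V_th is the open-circuit tap voltage: 5.63 × 1.50/(2.70 + 1.50) = 2.01 V.
With the supply zeroed, R1 and R2 appear in parallel from the tap: R_th = R1‖R2 = (2.70 × 1.50)/4.200 = 964 Ω.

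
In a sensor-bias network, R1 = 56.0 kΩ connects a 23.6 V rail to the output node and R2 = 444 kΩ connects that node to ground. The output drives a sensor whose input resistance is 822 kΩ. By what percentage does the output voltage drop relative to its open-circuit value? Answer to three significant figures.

The divider's output (Thévenin) resistance is R1‖R2 = 49.73 kΩ.
Fractional drop under load = R_th/(R_th + R_L) = 49.73 / (49.73 + 822) = 0.05705.
So the output falls by 5.70 %.

5.70 %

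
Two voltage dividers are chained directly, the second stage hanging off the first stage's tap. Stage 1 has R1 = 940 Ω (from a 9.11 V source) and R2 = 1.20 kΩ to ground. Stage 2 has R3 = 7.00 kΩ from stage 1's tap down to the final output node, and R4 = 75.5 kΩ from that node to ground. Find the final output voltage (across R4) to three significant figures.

Stage 2 presents R3+R4 = 82500 Ω as a load on stage 1's tap.
Stage 1's lower leg becomes R2‖(R3+R4) = 1183 Ω, so V_mid = 9.11 × 1183/2123 = 5.076 V.
Stage 2 is itself unloaded: V_out = V_mid × R4/(R3+R4) = 5.076 × 75500/82500 = 4.65 V.

V_out ≈ 4.65 V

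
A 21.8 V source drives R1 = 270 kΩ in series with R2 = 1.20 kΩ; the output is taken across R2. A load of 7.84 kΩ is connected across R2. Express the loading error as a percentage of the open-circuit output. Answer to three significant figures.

13.2 %

The divider's output (Thévenin) resistance is R1‖R2 = 1.195 kΩ.
Fractional drop under load = R_th/(R_th + R_L) = 1.195 / (1.195 + 7.84) = 0.1322.
So the output falls by 13.2 %.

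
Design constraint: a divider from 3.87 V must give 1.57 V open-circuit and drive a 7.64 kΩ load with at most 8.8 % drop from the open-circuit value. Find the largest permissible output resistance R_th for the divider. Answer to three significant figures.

Loading drop = R_th/(R_th + R_L) ≤ 0.0880, so R_th ≤ R_L · ε/(1−ε) = 7.64 kΩ × 0.0880/0.9120 = 737 Ω.
(Any R1, R2 with R2/(R1+R2) = 0.406 and R1‖R2 ≤ 737 Ω will meet the spec.)

R_th ≤ 737 Ω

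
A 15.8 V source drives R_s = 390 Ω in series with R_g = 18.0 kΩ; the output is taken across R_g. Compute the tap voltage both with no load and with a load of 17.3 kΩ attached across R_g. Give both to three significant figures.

Open-circuit: V = 15.8 × 18000/(390 + 18000) = 15.5 V.
With the load, R_g becomes R_g‖R_L = 8822 Ω, so V = 15.8 × 8822/9212 = 15.1 V.

Unloaded: 15.5 V; loaded: 15.1 V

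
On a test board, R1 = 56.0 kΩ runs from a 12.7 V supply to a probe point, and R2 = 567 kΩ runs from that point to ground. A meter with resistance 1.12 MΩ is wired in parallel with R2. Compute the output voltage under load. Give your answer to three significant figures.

V_out ≈ 11.1 V

The load sits in parallel with R2: R2‖R_L = (567 × 1120) / (567 + 1120) = 376.4 kΩ.
V_out = 12.7 × 376.4 / (56.0 + 376.4) = 12.7 × 376.4/432.4 = 11.1 V.
(Unloaded it would have been 11.6 V.)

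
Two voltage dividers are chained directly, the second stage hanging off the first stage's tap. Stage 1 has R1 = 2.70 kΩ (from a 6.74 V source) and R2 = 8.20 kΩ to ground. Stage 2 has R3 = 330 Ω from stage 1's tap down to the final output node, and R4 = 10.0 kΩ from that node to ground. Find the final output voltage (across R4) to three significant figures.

Stage 2 presents R3+R4 = 10330 Ω as a load on stage 1's tap.
Stage 1's lower leg becomes R2‖(R3+R4) = 4571 Ω, so V_mid = 6.74 × 4571/7271 = 4.237 V.
Stage 2 is itself unloaded: V_out = V_mid × R4/(R3+R4) = 4.237 × 10000/10330 = 4.10 V.

V_out ≈ 4.10 V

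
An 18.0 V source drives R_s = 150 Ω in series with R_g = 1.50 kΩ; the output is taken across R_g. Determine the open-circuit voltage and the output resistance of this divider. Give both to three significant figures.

V_th = 16.4 V, R_th = 136 Ω

V_th is the open-circuit tap voltage: 18.0 × 1500/(150 + 1500) = 16.4 V.
With the supply zeroed, R_s and R_g appear in parallel from the tap: R_th = R_s‖R_g = (150 × 1500)/1650 = 136 Ω.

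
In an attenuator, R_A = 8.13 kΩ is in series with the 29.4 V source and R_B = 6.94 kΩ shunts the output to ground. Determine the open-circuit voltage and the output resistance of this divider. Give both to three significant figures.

V_th = 13.5 V, R_th = 3.74 kΩ

V_th is the open-circuit tap voltage: 29.4 × 6.94/(8.13 + 6.94) = 13.5 V.
With the supply zeroed, R_A and R_B appear in parallel from the tap: R_th = R_A‖R_B = (8.13 × 6.94)/15.07 = 3.74 kΩ.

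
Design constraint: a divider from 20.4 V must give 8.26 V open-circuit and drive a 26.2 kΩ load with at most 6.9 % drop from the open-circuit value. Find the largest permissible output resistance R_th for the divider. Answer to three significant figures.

Loading drop = R_th/(R_th + R_L) ≤ 0.0690, so R_th ≤ R_L · ε/(1−ε) = 26.2 kΩ × 0.0690/0.9310 = 1.94 kΩ.
(Any R1, R2 with R2/(R1+R2) = 0.405 and R1‖R2 ≤ 1.94 kΩ will meet the spec.)

R_th ≤ 1.94 kΩ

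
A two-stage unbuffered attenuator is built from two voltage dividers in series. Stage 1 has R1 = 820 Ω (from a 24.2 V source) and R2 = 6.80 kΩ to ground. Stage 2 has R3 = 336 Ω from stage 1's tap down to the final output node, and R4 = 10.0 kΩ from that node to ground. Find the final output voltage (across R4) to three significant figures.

Stage 2 presents R3+R4 = 10340 Ω as a load on stage 1's tap.
Stage 1's lower leg becomes R2‖(R3+R4) = 4102 Ω, so V_mid = 24.2 × 4102/4922 = 20.17 V.
Stage 2 is itself unloaded: V_out = V_mid × R4/(R3+R4) = 20.17 × 10000/10340 = 19.5 V.

V_out ≈ 19.5 V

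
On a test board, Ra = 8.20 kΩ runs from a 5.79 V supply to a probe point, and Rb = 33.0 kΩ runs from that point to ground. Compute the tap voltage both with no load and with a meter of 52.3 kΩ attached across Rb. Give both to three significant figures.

Unloaded: 4.64 V; loaded: 4.12 V

Open-circuit: V = 5.79 × 33.0/(8.20 + 33.0) = 4.64 V.
With the load, Rb becomes Rb‖R_L = 20.23 kΩ, so V = 5.79 × 20.23/28.43 = 4.12 V.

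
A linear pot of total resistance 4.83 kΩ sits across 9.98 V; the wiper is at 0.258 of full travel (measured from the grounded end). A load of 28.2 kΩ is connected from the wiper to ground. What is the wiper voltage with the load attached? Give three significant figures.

V ≈ 2.49 V

The wiper splits the pot into (1−α)R = 3.584 kΩ above and αR = 1.246 kΩ below.
Lower section ‖ load = 1.193 kΩ.
V_wiper = 9.98 × 1.193/(3.584 + 1.193) = 2.49 V.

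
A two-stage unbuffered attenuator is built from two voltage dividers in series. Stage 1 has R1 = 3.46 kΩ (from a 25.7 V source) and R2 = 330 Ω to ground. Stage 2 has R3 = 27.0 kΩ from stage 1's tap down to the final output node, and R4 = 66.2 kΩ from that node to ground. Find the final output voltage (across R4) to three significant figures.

V_out ≈ 1.58 V

Stage 2 presents R3+R4 = 93200 Ω as a load on stage 1's tap.
Stage 1's lower leg becomes R2‖(R3+R4) = 328.8 Ω, so V_mid = 25.7 × 328.8/3789 = 2.231 V.
Stage 2 is itself unloaded: V_out = V_mid × R4/(R3+R4) = 2.231 × 66200/93200 = 1.58 V.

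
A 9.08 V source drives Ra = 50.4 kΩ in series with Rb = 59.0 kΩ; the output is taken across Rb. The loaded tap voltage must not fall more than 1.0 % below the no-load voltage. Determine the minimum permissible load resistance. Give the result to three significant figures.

Output resistance R_th = Ra‖Rb = (50.4 × 59.0)/109.4 = 27.18 kΩ.
The fractional drop is R_th/(R_th + R_L); requiring this ≤ 0.0100 gives R_L ≥ R_th(1/0.0100 − 1) = 27.18 × 99.00 = 2.69 MΩ.

R_L(min) ≈ 2.69 MΩ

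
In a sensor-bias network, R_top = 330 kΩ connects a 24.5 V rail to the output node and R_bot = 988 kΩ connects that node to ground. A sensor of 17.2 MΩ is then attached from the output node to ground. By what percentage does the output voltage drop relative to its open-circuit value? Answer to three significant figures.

1.42 %

The divider's output (Thévenin) resistance is R_top‖R_bot = 247.4 kΩ.
Fractional drop under load = R_th/(R_th + R_L) = 247.4 / (247.4 + 17200) = 0.01418.
So the output falls by 1.42 %.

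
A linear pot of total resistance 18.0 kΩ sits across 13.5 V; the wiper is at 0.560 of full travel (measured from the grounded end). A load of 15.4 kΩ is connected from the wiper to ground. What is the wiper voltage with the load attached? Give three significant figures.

V ≈ 5.87 V

The wiper splits the pot into (1−α)R = 7.920 kΩ above and αR = 10.08 kΩ below.
Lower section ‖ load = 6.092 kΩ.
V_wiper = 13.5 × 6.092/(7.920 + 6.092) = 5.87 V.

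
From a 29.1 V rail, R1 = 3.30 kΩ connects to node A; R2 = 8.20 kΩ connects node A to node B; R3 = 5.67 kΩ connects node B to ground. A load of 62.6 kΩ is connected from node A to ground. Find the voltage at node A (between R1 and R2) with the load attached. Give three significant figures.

Below node A the series string R2+R3 = 13.87 kΩ sits in parallel with the 62.6 kΩ load: 11.35 kΩ.
V_A = 29.1 × 11.35/(3.30 + 11.35) = 22.5 V.

V ≈ 22.5 V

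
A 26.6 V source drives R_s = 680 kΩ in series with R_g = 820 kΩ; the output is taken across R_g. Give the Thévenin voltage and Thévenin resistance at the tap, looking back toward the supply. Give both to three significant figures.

V_th is the open-circuit tap voltage: 26.6 × 820/(680 + 820) = 14.5 V.
With the supply zeroed, R_s and R_g appear in parallel from the tap: R_th = R_s‖R_g = (680 × 820)/1500 = 372 kΩ.

V_th = 14.5 V, R_th = 372 kΩ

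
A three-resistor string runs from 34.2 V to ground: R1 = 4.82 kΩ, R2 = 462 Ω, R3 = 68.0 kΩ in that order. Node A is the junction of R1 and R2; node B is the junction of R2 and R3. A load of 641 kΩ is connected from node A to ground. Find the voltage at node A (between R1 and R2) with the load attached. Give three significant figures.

V ≈ 31.7 V

Below node A the series string R2+R3 = 68460 Ω sits in parallel with the 641000 Ω load: 61860 Ω.
V_A = 34.2 × 61860/(4820 + 61860) = 31.7 V.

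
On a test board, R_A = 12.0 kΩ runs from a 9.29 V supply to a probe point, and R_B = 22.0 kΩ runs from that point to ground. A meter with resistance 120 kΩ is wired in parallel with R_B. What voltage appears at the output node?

V_out ≈ 5.65 V

The load sits in parallel with R_B: R_B‖R_L = (22.0 × 120) / (22.0 + 120) = 18.59 kΩ.
V_out = 9.29 × 18.59 / (12.0 + 18.59) = 9.29 × 18.59/30.59 = 5.65 V.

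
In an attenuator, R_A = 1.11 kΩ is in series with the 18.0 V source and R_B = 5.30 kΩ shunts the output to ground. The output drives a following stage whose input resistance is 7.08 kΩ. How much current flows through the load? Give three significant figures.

I_L ≈ 1.86 mA

R_B‖R_L = 3.031 kΩ; V_out = 18.0 × 3.031/4.141 = 13.18 V.
I_L = V_out / R_L = 13.18 / 7.08 kΩ = 1.86 mA.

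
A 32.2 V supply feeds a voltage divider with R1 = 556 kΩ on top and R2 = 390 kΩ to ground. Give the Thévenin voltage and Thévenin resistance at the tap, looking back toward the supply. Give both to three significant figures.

V_th is the open-circuit tap voltage: 32.2 × 390/(556 + 390) = 13.3 V.
With the supply zeroed, R1 and R2 appear in parallel from the tap: R_th = R1‖R2 = (556 × 390)/946.0 = 229 kΩ.

V_th = 13.3 V, R_th = 229 kΩ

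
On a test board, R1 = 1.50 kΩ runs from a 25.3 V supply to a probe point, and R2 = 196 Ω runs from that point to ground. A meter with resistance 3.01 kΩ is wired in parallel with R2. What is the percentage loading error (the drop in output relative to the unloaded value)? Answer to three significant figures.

The divider's output (Thévenin) resistance is R1‖R2 = 173.3 Ω.
Fractional drop under load = R_th/(R_th + R_L) = 173.3 / (173.3 + 3010) = 0.05445.
So the output falls by 5.45 %.

5.45 %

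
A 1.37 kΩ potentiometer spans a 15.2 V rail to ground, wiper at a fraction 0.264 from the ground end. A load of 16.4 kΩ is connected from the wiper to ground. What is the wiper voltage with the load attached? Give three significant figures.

The wiper splits the pot into (1−α)R = 1008 Ω above and αR = 361.7 Ω below.
Lower section ‖ load = 353.9 Ω.
V_wiper = 15.2 × 353.9/(1008 + 353.9) = 3.95 V.

V ≈ 3.95 V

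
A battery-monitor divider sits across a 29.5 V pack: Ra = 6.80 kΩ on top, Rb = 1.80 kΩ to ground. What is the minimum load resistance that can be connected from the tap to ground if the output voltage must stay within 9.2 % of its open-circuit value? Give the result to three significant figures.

R_L(min) ≈ 14.0 kΩ

Output resistance R_th = Ra‖Rb = (6.80 × 1.80)/8.600 = 1.423 kΩ.
The fractional drop is R_th/(R_th + R_L); requiring this ≤ 0.0920 gives R_L ≥ R_th(1/0.0920 − 1) = 1.423 × 9.870 = 14.0 kΩ.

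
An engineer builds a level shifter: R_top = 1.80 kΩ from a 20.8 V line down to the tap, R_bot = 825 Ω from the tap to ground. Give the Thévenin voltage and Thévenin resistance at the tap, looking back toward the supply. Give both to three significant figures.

V_th = 6.54 V, R_th = 566 Ω

V_th is the open-circuit tap voltage: 20.8 × 825/(1800 + 825) = 6.54 V.
With the supply zeroed, R_top and R_bot appear in parallel from the tap: R_th = R_top‖R_bot = (1800 × 825)/2625 = 566 Ω.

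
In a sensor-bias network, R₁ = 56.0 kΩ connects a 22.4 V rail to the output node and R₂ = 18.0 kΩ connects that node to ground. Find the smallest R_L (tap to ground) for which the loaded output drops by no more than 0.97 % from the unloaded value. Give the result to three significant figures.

R_L(min) ≈ 1.39 MΩ

Output resistance R_th = R₁‖R₂ = (56.0 × 18.0)/74.00 = 13.62 kΩ.
The fractional drop is R_th/(R_th + R_L); requiring this ≤ 0.00970 gives R_L ≥ R_th(1/0.00970 − 1) = 13.62 × 102.1 = 1.39 MΩ.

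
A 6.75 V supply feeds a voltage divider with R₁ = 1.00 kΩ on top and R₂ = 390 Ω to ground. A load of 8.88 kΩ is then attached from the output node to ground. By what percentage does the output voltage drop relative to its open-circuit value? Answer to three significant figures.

3.06 %

The divider's output (Thévenin) resistance is R₁‖R₂ = 280.6 Ω.
Fractional drop under load = R_th/(R_th + R_L) = 280.6 / (280.6 + 8880) = 0.03063.
So the output falls by 3.06 %.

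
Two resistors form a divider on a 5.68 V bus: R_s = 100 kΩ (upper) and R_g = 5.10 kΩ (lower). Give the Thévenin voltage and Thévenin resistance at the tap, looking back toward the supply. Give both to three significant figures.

V_th is the open-circuit tap voltage: 5.68 × 5.10/(100 + 5.10) = 0.276 V.
With the supply zeroed, R_s and R_g appear in parallel from the tap: R_th = R_s‖R_g = (100 × 5.10)/105.1 = 4.85 kΩ.

V_th = 0.276 V, R_th = 4.85 kΩ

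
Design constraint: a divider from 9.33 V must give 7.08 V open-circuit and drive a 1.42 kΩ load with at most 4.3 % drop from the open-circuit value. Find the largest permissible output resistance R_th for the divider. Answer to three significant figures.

Loading drop = R_th/(R_th + R_L) ≤ 0.0430, so R_th ≤ R_L · ε/(1−ε) = 1.42 kΩ × 0.0430/0.9570 = 63.8 Ω.
(Any R1, R2 with R2/(R1+R2) = 0.759 and R1‖R2 ≤ 63.8 Ω will meet the spec.)

R_th ≤ 63.8 Ω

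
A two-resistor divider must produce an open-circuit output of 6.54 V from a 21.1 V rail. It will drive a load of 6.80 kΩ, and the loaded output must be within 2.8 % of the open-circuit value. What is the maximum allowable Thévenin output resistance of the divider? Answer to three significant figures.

Loading drop = R_th/(R_th + R_L) ≤ 0.0280, so R_th ≤ R_L · ε/(1−ε) = 6.80 kΩ × 0.0280/0.9720 = 196 Ω.

R_th ≤ 196 Ω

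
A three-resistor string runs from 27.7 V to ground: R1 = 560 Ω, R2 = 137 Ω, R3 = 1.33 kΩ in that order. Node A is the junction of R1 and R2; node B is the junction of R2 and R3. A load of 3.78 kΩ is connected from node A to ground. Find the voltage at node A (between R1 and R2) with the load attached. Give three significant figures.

Below node A the series string R2+R3 = 1467 Ω sits in parallel with the 3780 Ω load: 1057 Ω.
V_A = 27.7 × 1057/(560 + 1057) = 18.1 V.

V ≈ 18.1 V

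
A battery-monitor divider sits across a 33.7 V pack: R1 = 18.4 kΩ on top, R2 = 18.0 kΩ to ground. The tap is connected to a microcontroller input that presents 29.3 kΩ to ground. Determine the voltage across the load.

V_out ≈ 12.7 V

The load sits in parallel with R2: R2‖R_L = (18.0 × 29.3) / (18.0 + 29.3) = 11.15 kΩ.
V_out = 33.7 × 11.15 / (18.4 + 11.15) = 33.7 × 11.15/29.55 = 12.7 V.
(Unloaded it would have been 16.7 V.)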